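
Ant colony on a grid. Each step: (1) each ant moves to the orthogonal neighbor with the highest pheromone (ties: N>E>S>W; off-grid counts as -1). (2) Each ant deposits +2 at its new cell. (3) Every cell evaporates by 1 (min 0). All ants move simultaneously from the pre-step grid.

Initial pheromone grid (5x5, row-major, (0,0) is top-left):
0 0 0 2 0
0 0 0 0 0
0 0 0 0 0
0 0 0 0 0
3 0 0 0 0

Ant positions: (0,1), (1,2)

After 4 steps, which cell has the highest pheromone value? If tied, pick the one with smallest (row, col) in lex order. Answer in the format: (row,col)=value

Answer: (0,3)=6

Derivation:
Step 1: ant0:(0,1)->E->(0,2) | ant1:(1,2)->N->(0,2)
  grid max=3 at (0,2)
Step 2: ant0:(0,2)->E->(0,3) | ant1:(0,2)->E->(0,3)
  grid max=4 at (0,3)
Step 3: ant0:(0,3)->W->(0,2) | ant1:(0,3)->W->(0,2)
  grid max=5 at (0,2)
Step 4: ant0:(0,2)->E->(0,3) | ant1:(0,2)->E->(0,3)
  grid max=6 at (0,3)
Final grid:
  0 0 4 6 0
  0 0 0 0 0
  0 0 0 0 0
  0 0 0 0 0
  0 0 0 0 0
Max pheromone 6 at (0,3)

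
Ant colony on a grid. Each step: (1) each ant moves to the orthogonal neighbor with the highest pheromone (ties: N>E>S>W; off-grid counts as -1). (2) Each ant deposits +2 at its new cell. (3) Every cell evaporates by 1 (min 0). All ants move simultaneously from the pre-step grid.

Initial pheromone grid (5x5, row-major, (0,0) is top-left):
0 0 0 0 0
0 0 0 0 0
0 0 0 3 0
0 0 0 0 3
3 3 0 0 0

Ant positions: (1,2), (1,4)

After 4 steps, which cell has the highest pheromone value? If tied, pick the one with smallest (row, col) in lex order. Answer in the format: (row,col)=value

Answer: (1,4)=3

Derivation:
Step 1: ant0:(1,2)->N->(0,2) | ant1:(1,4)->N->(0,4)
  grid max=2 at (2,3)
Step 2: ant0:(0,2)->E->(0,3) | ant1:(0,4)->S->(1,4)
  grid max=1 at (0,3)
Step 3: ant0:(0,3)->E->(0,4) | ant1:(1,4)->N->(0,4)
  grid max=3 at (0,4)
Step 4: ant0:(0,4)->S->(1,4) | ant1:(0,4)->S->(1,4)
  grid max=3 at (1,4)
Final grid:
  0 0 0 0 2
  0 0 0 0 3
  0 0 0 0 0
  0 0 0 0 0
  0 0 0 0 0
Max pheromone 3 at (1,4)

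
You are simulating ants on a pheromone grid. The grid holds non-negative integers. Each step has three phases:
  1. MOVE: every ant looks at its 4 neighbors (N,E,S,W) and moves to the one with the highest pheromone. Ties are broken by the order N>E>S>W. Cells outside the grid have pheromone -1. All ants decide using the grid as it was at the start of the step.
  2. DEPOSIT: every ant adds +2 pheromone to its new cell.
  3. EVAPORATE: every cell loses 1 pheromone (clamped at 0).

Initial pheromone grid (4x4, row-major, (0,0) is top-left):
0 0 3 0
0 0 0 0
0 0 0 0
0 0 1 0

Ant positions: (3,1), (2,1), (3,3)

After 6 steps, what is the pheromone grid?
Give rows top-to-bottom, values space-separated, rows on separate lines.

After step 1: ants at (3,2),(1,1),(3,2)
  0 0 2 0
  0 1 0 0
  0 0 0 0
  0 0 4 0
After step 2: ants at (2,2),(0,1),(2,2)
  0 1 1 0
  0 0 0 0
  0 0 3 0
  0 0 3 0
After step 3: ants at (3,2),(0,2),(3,2)
  0 0 2 0
  0 0 0 0
  0 0 2 0
  0 0 6 0
After step 4: ants at (2,2),(0,3),(2,2)
  0 0 1 1
  0 0 0 0
  0 0 5 0
  0 0 5 0
After step 5: ants at (3,2),(0,2),(3,2)
  0 0 2 0
  0 0 0 0
  0 0 4 0
  0 0 8 0
After step 6: ants at (2,2),(0,3),(2,2)
  0 0 1 1
  0 0 0 0
  0 0 7 0
  0 0 7 0

0 0 1 1
0 0 0 0
0 0 7 0
0 0 7 0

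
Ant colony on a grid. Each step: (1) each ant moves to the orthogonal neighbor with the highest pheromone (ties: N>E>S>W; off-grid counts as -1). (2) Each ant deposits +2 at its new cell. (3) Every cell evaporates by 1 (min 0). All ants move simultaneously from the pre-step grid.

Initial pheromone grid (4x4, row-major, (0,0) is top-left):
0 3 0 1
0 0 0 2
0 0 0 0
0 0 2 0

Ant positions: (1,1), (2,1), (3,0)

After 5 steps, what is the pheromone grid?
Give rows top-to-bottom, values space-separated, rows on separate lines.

After step 1: ants at (0,1),(1,1),(2,0)
  0 4 0 0
  0 1 0 1
  1 0 0 0
  0 0 1 0
After step 2: ants at (1,1),(0,1),(1,0)
  0 5 0 0
  1 2 0 0
  0 0 0 0
  0 0 0 0
After step 3: ants at (0,1),(1,1),(1,1)
  0 6 0 0
  0 5 0 0
  0 0 0 0
  0 0 0 0
After step 4: ants at (1,1),(0,1),(0,1)
  0 9 0 0
  0 6 0 0
  0 0 0 0
  0 0 0 0
After step 5: ants at (0,1),(1,1),(1,1)
  0 10 0 0
  0 9 0 0
  0 0 0 0
  0 0 0 0

0 10 0 0
0 9 0 0
0 0 0 0
0 0 0 0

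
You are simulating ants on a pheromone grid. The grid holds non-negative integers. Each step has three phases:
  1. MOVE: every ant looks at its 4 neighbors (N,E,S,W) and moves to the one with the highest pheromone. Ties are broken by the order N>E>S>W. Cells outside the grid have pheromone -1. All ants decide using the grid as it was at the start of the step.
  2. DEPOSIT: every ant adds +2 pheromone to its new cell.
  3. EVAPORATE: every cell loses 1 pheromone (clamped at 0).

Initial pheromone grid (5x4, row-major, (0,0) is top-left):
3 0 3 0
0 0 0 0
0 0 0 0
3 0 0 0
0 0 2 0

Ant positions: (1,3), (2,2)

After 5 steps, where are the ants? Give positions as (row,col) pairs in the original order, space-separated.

Step 1: ant0:(1,3)->N->(0,3) | ant1:(2,2)->N->(1,2)
  grid max=2 at (0,0)
Step 2: ant0:(0,3)->W->(0,2) | ant1:(1,2)->N->(0,2)
  grid max=5 at (0,2)
Step 3: ant0:(0,2)->E->(0,3) | ant1:(0,2)->E->(0,3)
  grid max=4 at (0,2)
Step 4: ant0:(0,3)->W->(0,2) | ant1:(0,3)->W->(0,2)
  grid max=7 at (0,2)
Step 5: ant0:(0,2)->E->(0,3) | ant1:(0,2)->E->(0,3)
  grid max=6 at (0,2)

(0,3) (0,3)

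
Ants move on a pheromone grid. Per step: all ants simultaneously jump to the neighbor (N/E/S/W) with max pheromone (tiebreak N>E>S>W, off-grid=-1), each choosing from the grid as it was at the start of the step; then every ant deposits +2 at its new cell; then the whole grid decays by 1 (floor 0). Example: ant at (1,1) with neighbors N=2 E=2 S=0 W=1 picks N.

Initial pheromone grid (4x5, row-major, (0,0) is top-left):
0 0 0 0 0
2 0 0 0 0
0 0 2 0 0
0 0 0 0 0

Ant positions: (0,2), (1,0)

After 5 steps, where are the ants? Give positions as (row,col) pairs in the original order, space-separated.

Step 1: ant0:(0,2)->E->(0,3) | ant1:(1,0)->N->(0,0)
  grid max=1 at (0,0)
Step 2: ant0:(0,3)->E->(0,4) | ant1:(0,0)->S->(1,0)
  grid max=2 at (1,0)
Step 3: ant0:(0,4)->S->(1,4) | ant1:(1,0)->N->(0,0)
  grid max=1 at (0,0)
Step 4: ant0:(1,4)->N->(0,4) | ant1:(0,0)->S->(1,0)
  grid max=2 at (1,0)
Step 5: ant0:(0,4)->S->(1,4) | ant1:(1,0)->N->(0,0)
  grid max=1 at (0,0)

(1,4) (0,0)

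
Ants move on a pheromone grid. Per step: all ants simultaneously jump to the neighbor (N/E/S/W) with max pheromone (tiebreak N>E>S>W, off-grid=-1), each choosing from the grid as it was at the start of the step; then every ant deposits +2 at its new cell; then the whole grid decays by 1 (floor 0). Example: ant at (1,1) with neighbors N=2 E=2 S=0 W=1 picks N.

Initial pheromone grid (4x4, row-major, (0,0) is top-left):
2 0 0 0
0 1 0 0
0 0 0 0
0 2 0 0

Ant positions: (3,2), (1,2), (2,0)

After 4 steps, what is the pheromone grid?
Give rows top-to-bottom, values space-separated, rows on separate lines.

After step 1: ants at (3,1),(1,1),(1,0)
  1 0 0 0
  1 2 0 0
  0 0 0 0
  0 3 0 0
After step 2: ants at (2,1),(1,0),(1,1)
  0 0 0 0
  2 3 0 0
  0 1 0 0
  0 2 0 0
After step 3: ants at (1,1),(1,1),(1,0)
  0 0 0 0
  3 6 0 0
  0 0 0 0
  0 1 0 0
After step 4: ants at (1,0),(1,0),(1,1)
  0 0 0 0
  6 7 0 0
  0 0 0 0
  0 0 0 0

0 0 0 0
6 7 0 0
0 0 0 0
0 0 0 0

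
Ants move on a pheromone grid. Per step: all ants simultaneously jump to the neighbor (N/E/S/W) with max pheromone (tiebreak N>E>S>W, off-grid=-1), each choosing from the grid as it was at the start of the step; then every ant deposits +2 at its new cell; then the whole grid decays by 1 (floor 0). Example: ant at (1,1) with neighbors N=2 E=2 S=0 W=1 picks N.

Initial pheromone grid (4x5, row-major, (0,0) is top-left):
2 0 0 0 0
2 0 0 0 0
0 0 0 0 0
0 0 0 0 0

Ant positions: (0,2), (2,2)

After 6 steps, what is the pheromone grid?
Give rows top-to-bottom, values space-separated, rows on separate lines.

After step 1: ants at (0,3),(1,2)
  1 0 0 1 0
  1 0 1 0 0
  0 0 0 0 0
  0 0 0 0 0
After step 2: ants at (0,4),(0,2)
  0 0 1 0 1
  0 0 0 0 0
  0 0 0 0 0
  0 0 0 0 0
After step 3: ants at (1,4),(0,3)
  0 0 0 1 0
  0 0 0 0 1
  0 0 0 0 0
  0 0 0 0 0
After step 4: ants at (0,4),(0,4)
  0 0 0 0 3
  0 0 0 0 0
  0 0 0 0 0
  0 0 0 0 0
After step 5: ants at (1,4),(1,4)
  0 0 0 0 2
  0 0 0 0 3
  0 0 0 0 0
  0 0 0 0 0
After step 6: ants at (0,4),(0,4)
  0 0 0 0 5
  0 0 0 0 2
  0 0 0 0 0
  0 0 0 0 0

0 0 0 0 5
0 0 0 0 2
0 0 0 0 0
0 0 0 0 0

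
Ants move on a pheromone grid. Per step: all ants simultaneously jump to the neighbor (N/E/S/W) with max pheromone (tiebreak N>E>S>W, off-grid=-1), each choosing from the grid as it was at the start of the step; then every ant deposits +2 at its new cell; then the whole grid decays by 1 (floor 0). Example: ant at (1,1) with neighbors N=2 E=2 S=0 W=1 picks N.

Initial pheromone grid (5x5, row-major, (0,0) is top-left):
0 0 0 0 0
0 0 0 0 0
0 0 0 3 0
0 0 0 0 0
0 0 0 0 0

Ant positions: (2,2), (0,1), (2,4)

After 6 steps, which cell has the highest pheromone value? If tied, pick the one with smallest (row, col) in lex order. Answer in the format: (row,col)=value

Answer: (2,3)=13

Derivation:
Step 1: ant0:(2,2)->E->(2,3) | ant1:(0,1)->E->(0,2) | ant2:(2,4)->W->(2,3)
  grid max=6 at (2,3)
Step 2: ant0:(2,3)->N->(1,3) | ant1:(0,2)->E->(0,3) | ant2:(2,3)->N->(1,3)
  grid max=5 at (2,3)
Step 3: ant0:(1,3)->S->(2,3) | ant1:(0,3)->S->(1,3) | ant2:(1,3)->S->(2,3)
  grid max=8 at (2,3)
Step 4: ant0:(2,3)->N->(1,3) | ant1:(1,3)->S->(2,3) | ant2:(2,3)->N->(1,3)
  grid max=9 at (2,3)
Step 5: ant0:(1,3)->S->(2,3) | ant1:(2,3)->N->(1,3) | ant2:(1,3)->S->(2,3)
  grid max=12 at (2,3)
Step 6: ant0:(2,3)->N->(1,3) | ant1:(1,3)->S->(2,3) | ant2:(2,3)->N->(1,3)
  grid max=13 at (2,3)
Final grid:
  0 0 0 0 0
  0 0 0 11 0
  0 0 0 13 0
  0 0 0 0 0
  0 0 0 0 0
Max pheromone 13 at (2,3)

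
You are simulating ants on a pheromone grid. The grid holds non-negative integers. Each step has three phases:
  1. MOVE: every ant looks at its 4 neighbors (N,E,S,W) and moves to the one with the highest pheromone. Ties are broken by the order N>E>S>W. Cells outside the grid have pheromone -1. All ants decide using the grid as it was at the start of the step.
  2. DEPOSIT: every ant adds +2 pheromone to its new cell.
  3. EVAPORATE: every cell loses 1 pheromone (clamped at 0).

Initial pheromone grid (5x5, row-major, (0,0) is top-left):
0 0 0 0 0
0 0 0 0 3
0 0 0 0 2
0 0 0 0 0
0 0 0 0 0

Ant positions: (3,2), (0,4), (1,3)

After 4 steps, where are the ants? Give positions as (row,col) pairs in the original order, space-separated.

Step 1: ant0:(3,2)->N->(2,2) | ant1:(0,4)->S->(1,4) | ant2:(1,3)->E->(1,4)
  grid max=6 at (1,4)
Step 2: ant0:(2,2)->N->(1,2) | ant1:(1,4)->S->(2,4) | ant2:(1,4)->S->(2,4)
  grid max=5 at (1,4)
Step 3: ant0:(1,2)->N->(0,2) | ant1:(2,4)->N->(1,4) | ant2:(2,4)->N->(1,4)
  grid max=8 at (1,4)
Step 4: ant0:(0,2)->E->(0,3) | ant1:(1,4)->S->(2,4) | ant2:(1,4)->S->(2,4)
  grid max=7 at (1,4)

(0,3) (2,4) (2,4)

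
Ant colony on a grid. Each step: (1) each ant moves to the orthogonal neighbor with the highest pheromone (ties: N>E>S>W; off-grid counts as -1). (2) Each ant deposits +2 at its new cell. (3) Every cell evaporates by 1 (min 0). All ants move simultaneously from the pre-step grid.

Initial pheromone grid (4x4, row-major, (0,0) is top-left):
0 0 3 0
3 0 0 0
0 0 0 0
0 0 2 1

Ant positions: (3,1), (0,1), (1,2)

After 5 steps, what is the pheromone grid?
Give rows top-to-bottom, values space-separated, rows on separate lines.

After step 1: ants at (3,2),(0,2),(0,2)
  0 0 6 0
  2 0 0 0
  0 0 0 0
  0 0 3 0
After step 2: ants at (2,2),(0,3),(0,3)
  0 0 5 3
  1 0 0 0
  0 0 1 0
  0 0 2 0
After step 3: ants at (3,2),(0,2),(0,2)
  0 0 8 2
  0 0 0 0
  0 0 0 0
  0 0 3 0
After step 4: ants at (2,2),(0,3),(0,3)
  0 0 7 5
  0 0 0 0
  0 0 1 0
  0 0 2 0
After step 5: ants at (3,2),(0,2),(0,2)
  0 0 10 4
  0 0 0 0
  0 0 0 0
  0 0 3 0

0 0 10 4
0 0 0 0
0 0 0 0
0 0 3 0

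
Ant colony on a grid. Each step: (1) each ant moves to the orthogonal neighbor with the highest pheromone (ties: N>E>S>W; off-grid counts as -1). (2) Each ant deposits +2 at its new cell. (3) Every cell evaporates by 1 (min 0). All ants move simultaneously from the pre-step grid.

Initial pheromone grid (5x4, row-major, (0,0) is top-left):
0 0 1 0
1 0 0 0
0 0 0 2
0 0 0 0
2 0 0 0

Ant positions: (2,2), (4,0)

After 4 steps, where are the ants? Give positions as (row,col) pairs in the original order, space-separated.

Step 1: ant0:(2,2)->E->(2,3) | ant1:(4,0)->N->(3,0)
  grid max=3 at (2,3)
Step 2: ant0:(2,3)->N->(1,3) | ant1:(3,0)->S->(4,0)
  grid max=2 at (2,3)
Step 3: ant0:(1,3)->S->(2,3) | ant1:(4,0)->N->(3,0)
  grid max=3 at (2,3)
Step 4: ant0:(2,3)->N->(1,3) | ant1:(3,0)->S->(4,0)
  grid max=2 at (2,3)

(1,3) (4,0)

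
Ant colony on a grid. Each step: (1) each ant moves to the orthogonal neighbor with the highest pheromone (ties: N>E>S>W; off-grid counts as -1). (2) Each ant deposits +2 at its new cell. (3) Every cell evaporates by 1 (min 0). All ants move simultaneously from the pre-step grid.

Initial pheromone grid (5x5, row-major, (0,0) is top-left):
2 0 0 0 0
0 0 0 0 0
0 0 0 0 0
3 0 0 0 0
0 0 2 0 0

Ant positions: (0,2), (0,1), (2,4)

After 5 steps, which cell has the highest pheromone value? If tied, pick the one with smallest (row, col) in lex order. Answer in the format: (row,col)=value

Step 1: ant0:(0,2)->E->(0,3) | ant1:(0,1)->W->(0,0) | ant2:(2,4)->N->(1,4)
  grid max=3 at (0,0)
Step 2: ant0:(0,3)->E->(0,4) | ant1:(0,0)->E->(0,1) | ant2:(1,4)->N->(0,4)
  grid max=3 at (0,4)
Step 3: ant0:(0,4)->S->(1,4) | ant1:(0,1)->W->(0,0) | ant2:(0,4)->S->(1,4)
  grid max=3 at (0,0)
Step 4: ant0:(1,4)->N->(0,4) | ant1:(0,0)->E->(0,1) | ant2:(1,4)->N->(0,4)
  grid max=5 at (0,4)
Step 5: ant0:(0,4)->S->(1,4) | ant1:(0,1)->W->(0,0) | ant2:(0,4)->S->(1,4)
  grid max=5 at (1,4)
Final grid:
  3 0 0 0 4
  0 0 0 0 5
  0 0 0 0 0
  0 0 0 0 0
  0 0 0 0 0
Max pheromone 5 at (1,4)

Answer: (1,4)=5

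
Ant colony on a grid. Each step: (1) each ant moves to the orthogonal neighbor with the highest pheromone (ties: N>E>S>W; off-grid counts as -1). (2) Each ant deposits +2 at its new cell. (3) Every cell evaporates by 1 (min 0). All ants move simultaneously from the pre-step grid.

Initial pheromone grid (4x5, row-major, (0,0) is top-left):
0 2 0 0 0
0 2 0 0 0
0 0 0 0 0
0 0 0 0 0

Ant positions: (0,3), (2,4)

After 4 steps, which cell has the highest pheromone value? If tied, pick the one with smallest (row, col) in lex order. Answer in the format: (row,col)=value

Answer: (0,4)=4

Derivation:
Step 1: ant0:(0,3)->E->(0,4) | ant1:(2,4)->N->(1,4)
  grid max=1 at (0,1)
Step 2: ant0:(0,4)->S->(1,4) | ant1:(1,4)->N->(0,4)
  grid max=2 at (0,4)
Step 3: ant0:(1,4)->N->(0,4) | ant1:(0,4)->S->(1,4)
  grid max=3 at (0,4)
Step 4: ant0:(0,4)->S->(1,4) | ant1:(1,4)->N->(0,4)
  grid max=4 at (0,4)
Final grid:
  0 0 0 0 4
  0 0 0 0 4
  0 0 0 0 0
  0 0 0 0 0
Max pheromone 4 at (0,4)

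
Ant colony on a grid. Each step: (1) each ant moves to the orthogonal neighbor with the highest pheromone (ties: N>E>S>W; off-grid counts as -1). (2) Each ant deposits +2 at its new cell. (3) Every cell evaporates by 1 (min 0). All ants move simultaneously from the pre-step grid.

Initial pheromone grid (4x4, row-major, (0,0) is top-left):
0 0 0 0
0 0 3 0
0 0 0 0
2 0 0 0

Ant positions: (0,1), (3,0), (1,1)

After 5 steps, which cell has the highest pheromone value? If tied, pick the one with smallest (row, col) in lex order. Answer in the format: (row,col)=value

Step 1: ant0:(0,1)->E->(0,2) | ant1:(3,0)->N->(2,0) | ant2:(1,1)->E->(1,2)
  grid max=4 at (1,2)
Step 2: ant0:(0,2)->S->(1,2) | ant1:(2,0)->S->(3,0) | ant2:(1,2)->N->(0,2)
  grid max=5 at (1,2)
Step 3: ant0:(1,2)->N->(0,2) | ant1:(3,0)->N->(2,0) | ant2:(0,2)->S->(1,2)
  grid max=6 at (1,2)
Step 4: ant0:(0,2)->S->(1,2) | ant1:(2,0)->S->(3,0) | ant2:(1,2)->N->(0,2)
  grid max=7 at (1,2)
Step 5: ant0:(1,2)->N->(0,2) | ant1:(3,0)->N->(2,0) | ant2:(0,2)->S->(1,2)
  grid max=8 at (1,2)
Final grid:
  0 0 5 0
  0 0 8 0
  1 0 0 0
  1 0 0 0
Max pheromone 8 at (1,2)

Answer: (1,2)=8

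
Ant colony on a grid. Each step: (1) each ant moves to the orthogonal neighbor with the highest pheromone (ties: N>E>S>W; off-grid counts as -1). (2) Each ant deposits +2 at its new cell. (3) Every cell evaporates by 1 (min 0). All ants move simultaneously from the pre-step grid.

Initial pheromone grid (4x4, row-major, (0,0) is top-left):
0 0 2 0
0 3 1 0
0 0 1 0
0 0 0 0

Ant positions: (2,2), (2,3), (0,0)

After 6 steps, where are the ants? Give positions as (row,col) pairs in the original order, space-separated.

Step 1: ant0:(2,2)->N->(1,2) | ant1:(2,3)->W->(2,2) | ant2:(0,0)->E->(0,1)
  grid max=2 at (1,1)
Step 2: ant0:(1,2)->S->(2,2) | ant1:(2,2)->N->(1,2) | ant2:(0,1)->S->(1,1)
  grid max=3 at (1,1)
Step 3: ant0:(2,2)->N->(1,2) | ant1:(1,2)->S->(2,2) | ant2:(1,1)->E->(1,2)
  grid max=6 at (1,2)
Step 4: ant0:(1,2)->S->(2,2) | ant1:(2,2)->N->(1,2) | ant2:(1,2)->S->(2,2)
  grid max=7 at (1,2)
Step 5: ant0:(2,2)->N->(1,2) | ant1:(1,2)->S->(2,2) | ant2:(2,2)->N->(1,2)
  grid max=10 at (1,2)
Step 6: ant0:(1,2)->S->(2,2) | ant1:(2,2)->N->(1,2) | ant2:(1,2)->S->(2,2)
  grid max=11 at (1,2)

(2,2) (1,2) (2,2)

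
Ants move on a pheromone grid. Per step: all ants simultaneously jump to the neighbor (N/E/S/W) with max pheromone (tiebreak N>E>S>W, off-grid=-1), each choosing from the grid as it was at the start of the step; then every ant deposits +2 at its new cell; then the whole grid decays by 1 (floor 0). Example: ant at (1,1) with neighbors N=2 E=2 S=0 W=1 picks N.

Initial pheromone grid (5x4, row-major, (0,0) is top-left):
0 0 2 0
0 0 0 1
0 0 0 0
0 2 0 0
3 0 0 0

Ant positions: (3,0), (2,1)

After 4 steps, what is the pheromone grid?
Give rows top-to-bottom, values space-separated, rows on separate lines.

After step 1: ants at (4,0),(3,1)
  0 0 1 0
  0 0 0 0
  0 0 0 0
  0 3 0 0
  4 0 0 0
After step 2: ants at (3,0),(2,1)
  0 0 0 0
  0 0 0 0
  0 1 0 0
  1 2 0 0
  3 0 0 0
After step 3: ants at (4,0),(3,1)
  0 0 0 0
  0 0 0 0
  0 0 0 0
  0 3 0 0
  4 0 0 0
After step 4: ants at (3,0),(2,1)
  0 0 0 0
  0 0 0 0
  0 1 0 0
  1 2 0 0
  3 0 0 0

0 0 0 0
0 0 0 0
0 1 0 0
1 2 0 0
3 0 0 0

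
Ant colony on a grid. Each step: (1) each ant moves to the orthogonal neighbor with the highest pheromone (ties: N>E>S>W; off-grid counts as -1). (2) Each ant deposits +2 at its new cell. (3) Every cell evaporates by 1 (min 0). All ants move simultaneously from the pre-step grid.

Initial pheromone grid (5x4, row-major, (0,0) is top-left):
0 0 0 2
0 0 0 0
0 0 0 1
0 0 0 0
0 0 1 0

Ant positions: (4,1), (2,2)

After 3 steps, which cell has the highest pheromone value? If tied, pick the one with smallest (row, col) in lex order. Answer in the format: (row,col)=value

Step 1: ant0:(4,1)->E->(4,2) | ant1:(2,2)->E->(2,3)
  grid max=2 at (2,3)
Step 2: ant0:(4,2)->N->(3,2) | ant1:(2,3)->N->(1,3)
  grid max=1 at (1,3)
Step 3: ant0:(3,2)->S->(4,2) | ant1:(1,3)->S->(2,3)
  grid max=2 at (2,3)
Final grid:
  0 0 0 0
  0 0 0 0
  0 0 0 2
  0 0 0 0
  0 0 2 0
Max pheromone 2 at (2,3)

Answer: (2,3)=2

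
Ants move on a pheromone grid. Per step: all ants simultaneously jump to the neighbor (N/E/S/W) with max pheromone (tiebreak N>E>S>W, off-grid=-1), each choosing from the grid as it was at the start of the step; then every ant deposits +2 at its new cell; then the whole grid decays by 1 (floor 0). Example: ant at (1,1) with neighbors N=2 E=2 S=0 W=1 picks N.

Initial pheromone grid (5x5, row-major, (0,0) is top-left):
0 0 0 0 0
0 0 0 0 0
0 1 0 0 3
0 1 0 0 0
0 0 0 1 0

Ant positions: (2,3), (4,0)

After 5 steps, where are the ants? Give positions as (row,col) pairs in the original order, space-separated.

Step 1: ant0:(2,3)->E->(2,4) | ant1:(4,0)->N->(3,0)
  grid max=4 at (2,4)
Step 2: ant0:(2,4)->N->(1,4) | ant1:(3,0)->N->(2,0)
  grid max=3 at (2,4)
Step 3: ant0:(1,4)->S->(2,4) | ant1:(2,0)->N->(1,0)
  grid max=4 at (2,4)
Step 4: ant0:(2,4)->N->(1,4) | ant1:(1,0)->N->(0,0)
  grid max=3 at (2,4)
Step 5: ant0:(1,4)->S->(2,4) | ant1:(0,0)->E->(0,1)
  grid max=4 at (2,4)

(2,4) (0,1)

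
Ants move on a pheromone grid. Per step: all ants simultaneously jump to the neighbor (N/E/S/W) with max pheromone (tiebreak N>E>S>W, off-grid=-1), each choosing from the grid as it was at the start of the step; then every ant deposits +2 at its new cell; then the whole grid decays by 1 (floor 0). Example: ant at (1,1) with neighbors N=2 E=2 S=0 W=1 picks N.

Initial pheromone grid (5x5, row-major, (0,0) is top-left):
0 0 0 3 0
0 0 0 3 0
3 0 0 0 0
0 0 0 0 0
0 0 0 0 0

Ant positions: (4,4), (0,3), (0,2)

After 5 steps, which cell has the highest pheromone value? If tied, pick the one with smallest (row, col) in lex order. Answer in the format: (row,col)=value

Step 1: ant0:(4,4)->N->(3,4) | ant1:(0,3)->S->(1,3) | ant2:(0,2)->E->(0,3)
  grid max=4 at (0,3)
Step 2: ant0:(3,4)->N->(2,4) | ant1:(1,3)->N->(0,3) | ant2:(0,3)->S->(1,3)
  grid max=5 at (0,3)
Step 3: ant0:(2,4)->N->(1,4) | ant1:(0,3)->S->(1,3) | ant2:(1,3)->N->(0,3)
  grid max=6 at (0,3)
Step 4: ant0:(1,4)->W->(1,3) | ant1:(1,3)->N->(0,3) | ant2:(0,3)->S->(1,3)
  grid max=9 at (1,3)
Step 5: ant0:(1,3)->N->(0,3) | ant1:(0,3)->S->(1,3) | ant2:(1,3)->N->(0,3)
  grid max=10 at (0,3)
Final grid:
  0 0 0 10 0
  0 0 0 10 0
  0 0 0 0 0
  0 0 0 0 0
  0 0 0 0 0
Max pheromone 10 at (0,3)

Answer: (0,3)=10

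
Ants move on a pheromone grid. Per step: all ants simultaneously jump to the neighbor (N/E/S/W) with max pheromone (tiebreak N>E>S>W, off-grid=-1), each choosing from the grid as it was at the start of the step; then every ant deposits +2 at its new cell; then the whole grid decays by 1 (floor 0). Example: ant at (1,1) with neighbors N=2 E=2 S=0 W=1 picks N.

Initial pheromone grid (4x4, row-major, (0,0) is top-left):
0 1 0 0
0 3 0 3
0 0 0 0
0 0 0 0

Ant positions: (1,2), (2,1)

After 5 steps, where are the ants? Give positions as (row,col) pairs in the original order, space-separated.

Step 1: ant0:(1,2)->E->(1,3) | ant1:(2,1)->N->(1,1)
  grid max=4 at (1,1)
Step 2: ant0:(1,3)->N->(0,3) | ant1:(1,1)->N->(0,1)
  grid max=3 at (1,1)
Step 3: ant0:(0,3)->S->(1,3) | ant1:(0,1)->S->(1,1)
  grid max=4 at (1,1)
Step 4: ant0:(1,3)->N->(0,3) | ant1:(1,1)->N->(0,1)
  grid max=3 at (1,1)
Step 5: ant0:(0,3)->S->(1,3) | ant1:(0,1)->S->(1,1)
  grid max=4 at (1,1)

(1,3) (1,1)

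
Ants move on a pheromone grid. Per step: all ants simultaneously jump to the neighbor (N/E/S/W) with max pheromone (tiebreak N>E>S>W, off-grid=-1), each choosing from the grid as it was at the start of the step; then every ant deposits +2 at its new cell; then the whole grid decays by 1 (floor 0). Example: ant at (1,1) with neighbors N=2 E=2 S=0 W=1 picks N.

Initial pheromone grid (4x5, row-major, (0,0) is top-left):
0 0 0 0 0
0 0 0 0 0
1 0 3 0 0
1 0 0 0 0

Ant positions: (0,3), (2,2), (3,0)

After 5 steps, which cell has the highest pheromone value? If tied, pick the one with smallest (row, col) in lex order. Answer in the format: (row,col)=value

Step 1: ant0:(0,3)->E->(0,4) | ant1:(2,2)->N->(1,2) | ant2:(3,0)->N->(2,0)
  grid max=2 at (2,0)
Step 2: ant0:(0,4)->S->(1,4) | ant1:(1,2)->S->(2,2) | ant2:(2,0)->N->(1,0)
  grid max=3 at (2,2)
Step 3: ant0:(1,4)->N->(0,4) | ant1:(2,2)->N->(1,2) | ant2:(1,0)->S->(2,0)
  grid max=2 at (2,0)
Step 4: ant0:(0,4)->S->(1,4) | ant1:(1,2)->S->(2,2) | ant2:(2,0)->N->(1,0)
  grid max=3 at (2,2)
Step 5: ant0:(1,4)->N->(0,4) | ant1:(2,2)->N->(1,2) | ant2:(1,0)->S->(2,0)
  grid max=2 at (2,0)
Final grid:
  0 0 0 0 1
  0 0 1 0 0
  2 0 2 0 0
  0 0 0 0 0
Max pheromone 2 at (2,0)

Answer: (2,0)=2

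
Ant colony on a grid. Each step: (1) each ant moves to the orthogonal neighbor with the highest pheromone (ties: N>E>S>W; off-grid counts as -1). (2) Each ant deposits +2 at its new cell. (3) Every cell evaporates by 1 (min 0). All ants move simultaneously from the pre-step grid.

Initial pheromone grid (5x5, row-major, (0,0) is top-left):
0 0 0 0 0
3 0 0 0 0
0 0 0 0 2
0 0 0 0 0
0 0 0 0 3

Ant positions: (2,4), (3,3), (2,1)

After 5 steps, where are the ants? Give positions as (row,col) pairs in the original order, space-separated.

Step 1: ant0:(2,4)->N->(1,4) | ant1:(3,3)->N->(2,3) | ant2:(2,1)->N->(1,1)
  grid max=2 at (1,0)
Step 2: ant0:(1,4)->S->(2,4) | ant1:(2,3)->E->(2,4) | ant2:(1,1)->W->(1,0)
  grid max=4 at (2,4)
Step 3: ant0:(2,4)->N->(1,4) | ant1:(2,4)->N->(1,4) | ant2:(1,0)->N->(0,0)
  grid max=3 at (1,4)
Step 4: ant0:(1,4)->S->(2,4) | ant1:(1,4)->S->(2,4) | ant2:(0,0)->S->(1,0)
  grid max=6 at (2,4)
Step 5: ant0:(2,4)->N->(1,4) | ant1:(2,4)->N->(1,4) | ant2:(1,0)->N->(0,0)
  grid max=5 at (1,4)

(1,4) (1,4) (0,0)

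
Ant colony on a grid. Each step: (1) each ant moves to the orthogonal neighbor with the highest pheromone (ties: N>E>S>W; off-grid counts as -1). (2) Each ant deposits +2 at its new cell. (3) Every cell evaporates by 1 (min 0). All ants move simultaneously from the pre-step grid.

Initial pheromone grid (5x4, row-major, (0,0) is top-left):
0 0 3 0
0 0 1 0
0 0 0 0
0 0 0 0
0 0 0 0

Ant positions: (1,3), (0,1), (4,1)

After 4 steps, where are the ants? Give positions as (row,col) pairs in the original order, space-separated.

Step 1: ant0:(1,3)->W->(1,2) | ant1:(0,1)->E->(0,2) | ant2:(4,1)->N->(3,1)
  grid max=4 at (0,2)
Step 2: ant0:(1,2)->N->(0,2) | ant1:(0,2)->S->(1,2) | ant2:(3,1)->N->(2,1)
  grid max=5 at (0,2)
Step 3: ant0:(0,2)->S->(1,2) | ant1:(1,2)->N->(0,2) | ant2:(2,1)->N->(1,1)
  grid max=6 at (0,2)
Step 4: ant0:(1,2)->N->(0,2) | ant1:(0,2)->S->(1,2) | ant2:(1,1)->E->(1,2)
  grid max=7 at (0,2)

(0,2) (1,2) (1,2)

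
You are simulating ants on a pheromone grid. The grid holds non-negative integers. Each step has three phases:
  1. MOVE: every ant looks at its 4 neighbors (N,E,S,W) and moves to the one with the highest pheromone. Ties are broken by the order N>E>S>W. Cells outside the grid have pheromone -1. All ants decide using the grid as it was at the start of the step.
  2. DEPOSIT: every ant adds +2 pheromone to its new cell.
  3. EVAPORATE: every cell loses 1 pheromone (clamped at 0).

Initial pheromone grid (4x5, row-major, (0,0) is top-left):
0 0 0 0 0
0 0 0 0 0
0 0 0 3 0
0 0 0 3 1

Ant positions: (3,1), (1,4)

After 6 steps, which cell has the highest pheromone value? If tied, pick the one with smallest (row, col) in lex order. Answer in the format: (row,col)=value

Step 1: ant0:(3,1)->N->(2,1) | ant1:(1,4)->N->(0,4)
  grid max=2 at (2,3)
Step 2: ant0:(2,1)->N->(1,1) | ant1:(0,4)->S->(1,4)
  grid max=1 at (1,1)
Step 3: ant0:(1,1)->N->(0,1) | ant1:(1,4)->N->(0,4)
  grid max=1 at (0,1)
Step 4: ant0:(0,1)->E->(0,2) | ant1:(0,4)->S->(1,4)
  grid max=1 at (0,2)
Step 5: ant0:(0,2)->E->(0,3) | ant1:(1,4)->N->(0,4)
  grid max=1 at (0,3)
Step 6: ant0:(0,3)->E->(0,4) | ant1:(0,4)->W->(0,3)
  grid max=2 at (0,3)
Final grid:
  0 0 0 2 2
  0 0 0 0 0
  0 0 0 0 0
  0 0 0 0 0
Max pheromone 2 at (0,3)

Answer: (0,3)=2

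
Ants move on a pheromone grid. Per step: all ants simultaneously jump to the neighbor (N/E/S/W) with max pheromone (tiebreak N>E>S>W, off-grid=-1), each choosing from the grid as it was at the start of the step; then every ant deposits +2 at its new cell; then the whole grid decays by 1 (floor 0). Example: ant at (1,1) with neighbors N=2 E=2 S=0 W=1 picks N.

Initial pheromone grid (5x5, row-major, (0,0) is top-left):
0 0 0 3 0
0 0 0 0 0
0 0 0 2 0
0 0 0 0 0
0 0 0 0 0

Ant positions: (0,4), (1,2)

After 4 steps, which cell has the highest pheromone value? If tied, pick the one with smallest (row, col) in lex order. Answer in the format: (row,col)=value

Step 1: ant0:(0,4)->W->(0,3) | ant1:(1,2)->N->(0,2)
  grid max=4 at (0,3)
Step 2: ant0:(0,3)->W->(0,2) | ant1:(0,2)->E->(0,3)
  grid max=5 at (0,3)
Step 3: ant0:(0,2)->E->(0,3) | ant1:(0,3)->W->(0,2)
  grid max=6 at (0,3)
Step 4: ant0:(0,3)->W->(0,2) | ant1:(0,2)->E->(0,3)
  grid max=7 at (0,3)
Final grid:
  0 0 4 7 0
  0 0 0 0 0
  0 0 0 0 0
  0 0 0 0 0
  0 0 0 0 0
Max pheromone 7 at (0,3)

Answer: (0,3)=7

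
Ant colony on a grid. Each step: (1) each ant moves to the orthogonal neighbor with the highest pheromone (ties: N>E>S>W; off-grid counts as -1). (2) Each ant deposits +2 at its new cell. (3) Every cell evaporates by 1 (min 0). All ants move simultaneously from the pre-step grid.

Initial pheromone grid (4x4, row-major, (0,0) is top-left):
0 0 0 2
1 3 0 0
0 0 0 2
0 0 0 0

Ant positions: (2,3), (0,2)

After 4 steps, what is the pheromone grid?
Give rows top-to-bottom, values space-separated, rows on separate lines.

After step 1: ants at (1,3),(0,3)
  0 0 0 3
  0 2 0 1
  0 0 0 1
  0 0 0 0
After step 2: ants at (0,3),(1,3)
  0 0 0 4
  0 1 0 2
  0 0 0 0
  0 0 0 0
After step 3: ants at (1,3),(0,3)
  0 0 0 5
  0 0 0 3
  0 0 0 0
  0 0 0 0
After step 4: ants at (0,3),(1,3)
  0 0 0 6
  0 0 0 4
  0 0 0 0
  0 0 0 0

0 0 0 6
0 0 0 4
0 0 0 0
0 0 0 0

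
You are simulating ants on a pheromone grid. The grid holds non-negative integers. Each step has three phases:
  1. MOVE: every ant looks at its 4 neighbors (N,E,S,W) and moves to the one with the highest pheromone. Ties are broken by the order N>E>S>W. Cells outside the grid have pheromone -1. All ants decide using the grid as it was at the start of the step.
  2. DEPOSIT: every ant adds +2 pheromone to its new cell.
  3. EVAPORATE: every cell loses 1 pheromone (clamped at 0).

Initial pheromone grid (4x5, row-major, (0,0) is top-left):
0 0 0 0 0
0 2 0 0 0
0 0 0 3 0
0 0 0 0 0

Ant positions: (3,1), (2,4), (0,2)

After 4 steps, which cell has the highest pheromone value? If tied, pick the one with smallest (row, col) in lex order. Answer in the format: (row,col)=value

Step 1: ant0:(3,1)->N->(2,1) | ant1:(2,4)->W->(2,3) | ant2:(0,2)->E->(0,3)
  grid max=4 at (2,3)
Step 2: ant0:(2,1)->N->(1,1) | ant1:(2,3)->N->(1,3) | ant2:(0,3)->E->(0,4)
  grid max=3 at (2,3)
Step 3: ant0:(1,1)->N->(0,1) | ant1:(1,3)->S->(2,3) | ant2:(0,4)->S->(1,4)
  grid max=4 at (2,3)
Step 4: ant0:(0,1)->S->(1,1) | ant1:(2,3)->N->(1,3) | ant2:(1,4)->N->(0,4)
  grid max=3 at (2,3)
Final grid:
  0 0 0 0 1
  0 2 0 1 0
  0 0 0 3 0
  0 0 0 0 0
Max pheromone 3 at (2,3)

Answer: (2,3)=3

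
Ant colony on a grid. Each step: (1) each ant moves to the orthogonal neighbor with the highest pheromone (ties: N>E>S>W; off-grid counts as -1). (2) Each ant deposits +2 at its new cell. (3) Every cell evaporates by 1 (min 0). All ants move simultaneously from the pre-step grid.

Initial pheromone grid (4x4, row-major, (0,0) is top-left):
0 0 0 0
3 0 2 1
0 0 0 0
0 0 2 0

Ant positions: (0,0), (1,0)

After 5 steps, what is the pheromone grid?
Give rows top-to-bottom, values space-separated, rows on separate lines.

After step 1: ants at (1,0),(0,0)
  1 0 0 0
  4 0 1 0
  0 0 0 0
  0 0 1 0
After step 2: ants at (0,0),(1,0)
  2 0 0 0
  5 0 0 0
  0 0 0 0
  0 0 0 0
After step 3: ants at (1,0),(0,0)
  3 0 0 0
  6 0 0 0
  0 0 0 0
  0 0 0 0
After step 4: ants at (0,0),(1,0)
  4 0 0 0
  7 0 0 0
  0 0 0 0
  0 0 0 0
After step 5: ants at (1,0),(0,0)
  5 0 0 0
  8 0 0 0
  0 0 0 0
  0 0 0 0

5 0 0 0
8 0 0 0
0 0 0 0
0 0 0 0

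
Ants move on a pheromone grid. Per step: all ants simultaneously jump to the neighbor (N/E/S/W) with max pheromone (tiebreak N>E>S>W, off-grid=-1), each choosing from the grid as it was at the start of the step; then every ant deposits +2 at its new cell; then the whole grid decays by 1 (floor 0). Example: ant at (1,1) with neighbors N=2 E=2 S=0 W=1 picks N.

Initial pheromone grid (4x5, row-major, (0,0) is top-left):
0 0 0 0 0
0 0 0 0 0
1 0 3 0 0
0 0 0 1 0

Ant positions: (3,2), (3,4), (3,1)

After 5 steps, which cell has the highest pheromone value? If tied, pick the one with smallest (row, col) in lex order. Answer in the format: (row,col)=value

Answer: (2,2)=12

Derivation:
Step 1: ant0:(3,2)->N->(2,2) | ant1:(3,4)->W->(3,3) | ant2:(3,1)->N->(2,1)
  grid max=4 at (2,2)
Step 2: ant0:(2,2)->W->(2,1) | ant1:(3,3)->N->(2,3) | ant2:(2,1)->E->(2,2)
  grid max=5 at (2,2)
Step 3: ant0:(2,1)->E->(2,2) | ant1:(2,3)->W->(2,2) | ant2:(2,2)->W->(2,1)
  grid max=8 at (2,2)
Step 4: ant0:(2,2)->W->(2,1) | ant1:(2,2)->W->(2,1) | ant2:(2,1)->E->(2,2)
  grid max=9 at (2,2)
Step 5: ant0:(2,1)->E->(2,2) | ant1:(2,1)->E->(2,2) | ant2:(2,2)->W->(2,1)
  grid max=12 at (2,2)
Final grid:
  0 0 0 0 0
  0 0 0 0 0
  0 7 12 0 0
  0 0 0 0 0
Max pheromone 12 at (2,2)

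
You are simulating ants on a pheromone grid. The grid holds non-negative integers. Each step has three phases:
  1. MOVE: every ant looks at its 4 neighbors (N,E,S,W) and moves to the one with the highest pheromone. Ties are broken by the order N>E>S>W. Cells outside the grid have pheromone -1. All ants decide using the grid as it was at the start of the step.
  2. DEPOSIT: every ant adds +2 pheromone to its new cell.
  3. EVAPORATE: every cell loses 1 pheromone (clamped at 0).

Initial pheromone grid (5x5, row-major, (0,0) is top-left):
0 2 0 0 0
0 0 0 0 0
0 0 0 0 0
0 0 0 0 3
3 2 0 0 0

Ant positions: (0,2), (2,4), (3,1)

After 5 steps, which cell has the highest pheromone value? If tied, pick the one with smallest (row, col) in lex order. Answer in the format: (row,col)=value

Step 1: ant0:(0,2)->W->(0,1) | ant1:(2,4)->S->(3,4) | ant2:(3,1)->S->(4,1)
  grid max=4 at (3,4)
Step 2: ant0:(0,1)->E->(0,2) | ant1:(3,4)->N->(2,4) | ant2:(4,1)->W->(4,0)
  grid max=3 at (3,4)
Step 3: ant0:(0,2)->W->(0,1) | ant1:(2,4)->S->(3,4) | ant2:(4,0)->E->(4,1)
  grid max=4 at (3,4)
Step 4: ant0:(0,1)->E->(0,2) | ant1:(3,4)->N->(2,4) | ant2:(4,1)->W->(4,0)
  grid max=3 at (3,4)
Step 5: ant0:(0,2)->W->(0,1) | ant1:(2,4)->S->(3,4) | ant2:(4,0)->E->(4,1)
  grid max=4 at (3,4)
Final grid:
  0 3 0 0 0
  0 0 0 0 0
  0 0 0 0 0
  0 0 0 0 4
  2 3 0 0 0
Max pheromone 4 at (3,4)

Answer: (3,4)=4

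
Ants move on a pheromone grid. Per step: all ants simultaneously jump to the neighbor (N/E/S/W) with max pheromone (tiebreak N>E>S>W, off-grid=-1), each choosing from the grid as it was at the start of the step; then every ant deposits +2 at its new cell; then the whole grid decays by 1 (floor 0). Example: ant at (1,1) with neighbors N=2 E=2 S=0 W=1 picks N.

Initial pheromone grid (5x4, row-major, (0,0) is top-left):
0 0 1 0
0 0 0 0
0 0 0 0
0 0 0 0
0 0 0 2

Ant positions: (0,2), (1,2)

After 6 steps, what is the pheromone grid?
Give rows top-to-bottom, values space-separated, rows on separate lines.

After step 1: ants at (0,3),(0,2)
  0 0 2 1
  0 0 0 0
  0 0 0 0
  0 0 0 0
  0 0 0 1
After step 2: ants at (0,2),(0,3)
  0 0 3 2
  0 0 0 0
  0 0 0 0
  0 0 0 0
  0 0 0 0
After step 3: ants at (0,3),(0,2)
  0 0 4 3
  0 0 0 0
  0 0 0 0
  0 0 0 0
  0 0 0 0
After step 4: ants at (0,2),(0,3)
  0 0 5 4
  0 0 0 0
  0 0 0 0
  0 0 0 0
  0 0 0 0
After step 5: ants at (0,3),(0,2)
  0 0 6 5
  0 0 0 0
  0 0 0 0
  0 0 0 0
  0 0 0 0
After step 6: ants at (0,2),(0,3)
  0 0 7 6
  0 0 0 0
  0 0 0 0
  0 0 0 0
  0 0 0 0

0 0 7 6
0 0 0 0
0 0 0 0
0 0 0 0
0 0 0 0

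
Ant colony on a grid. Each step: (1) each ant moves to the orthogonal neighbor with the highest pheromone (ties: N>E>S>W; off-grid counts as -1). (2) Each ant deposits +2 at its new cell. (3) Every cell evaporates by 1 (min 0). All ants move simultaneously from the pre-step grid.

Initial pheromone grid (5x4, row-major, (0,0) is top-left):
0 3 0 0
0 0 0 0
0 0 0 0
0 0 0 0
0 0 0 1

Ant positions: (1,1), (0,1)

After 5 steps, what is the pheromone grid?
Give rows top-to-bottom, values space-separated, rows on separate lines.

After step 1: ants at (0,1),(0,2)
  0 4 1 0
  0 0 0 0
  0 0 0 0
  0 0 0 0
  0 0 0 0
After step 2: ants at (0,2),(0,1)
  0 5 2 0
  0 0 0 0
  0 0 0 0
  0 0 0 0
  0 0 0 0
After step 3: ants at (0,1),(0,2)
  0 6 3 0
  0 0 0 0
  0 0 0 0
  0 0 0 0
  0 0 0 0
After step 4: ants at (0,2),(0,1)
  0 7 4 0
  0 0 0 0
  0 0 0 0
  0 0 0 0
  0 0 0 0
After step 5: ants at (0,1),(0,2)
  0 8 5 0
  0 0 0 0
  0 0 0 0
  0 0 0 0
  0 0 0 0

0 8 5 0
0 0 0 0
0 0 0 0
0 0 0 0
0 0 0 0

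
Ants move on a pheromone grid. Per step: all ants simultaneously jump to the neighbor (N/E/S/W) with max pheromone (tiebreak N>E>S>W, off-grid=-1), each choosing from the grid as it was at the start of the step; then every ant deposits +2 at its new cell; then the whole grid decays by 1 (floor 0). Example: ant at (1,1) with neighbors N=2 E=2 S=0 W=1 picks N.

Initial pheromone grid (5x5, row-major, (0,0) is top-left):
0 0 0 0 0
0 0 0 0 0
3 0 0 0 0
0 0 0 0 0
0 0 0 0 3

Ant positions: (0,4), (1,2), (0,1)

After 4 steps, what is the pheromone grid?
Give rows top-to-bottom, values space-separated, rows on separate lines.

After step 1: ants at (1,4),(0,2),(0,2)
  0 0 3 0 0
  0 0 0 0 1
  2 0 0 0 0
  0 0 0 0 0
  0 0 0 0 2
After step 2: ants at (0,4),(0,3),(0,3)
  0 0 2 3 1
  0 0 0 0 0
  1 0 0 0 0
  0 0 0 0 0
  0 0 0 0 1
After step 3: ants at (0,3),(0,2),(0,2)
  0 0 5 4 0
  0 0 0 0 0
  0 0 0 0 0
  0 0 0 0 0
  0 0 0 0 0
After step 4: ants at (0,2),(0,3),(0,3)
  0 0 6 7 0
  0 0 0 0 0
  0 0 0 0 0
  0 0 0 0 0
  0 0 0 0 0

0 0 6 7 0
0 0 0 0 0
0 0 0 0 0
0 0 0 0 0
0 0 0 0 0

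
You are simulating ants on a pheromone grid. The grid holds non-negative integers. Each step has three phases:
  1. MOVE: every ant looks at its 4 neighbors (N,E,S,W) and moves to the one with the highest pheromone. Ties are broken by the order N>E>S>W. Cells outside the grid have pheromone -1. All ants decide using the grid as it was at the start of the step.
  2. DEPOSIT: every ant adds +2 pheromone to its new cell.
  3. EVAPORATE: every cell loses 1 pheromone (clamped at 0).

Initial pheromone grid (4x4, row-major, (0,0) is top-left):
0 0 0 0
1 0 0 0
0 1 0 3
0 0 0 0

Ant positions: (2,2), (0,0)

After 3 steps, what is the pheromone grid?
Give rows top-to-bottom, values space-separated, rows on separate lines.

After step 1: ants at (2,3),(1,0)
  0 0 0 0
  2 0 0 0
  0 0 0 4
  0 0 0 0
After step 2: ants at (1,3),(0,0)
  1 0 0 0
  1 0 0 1
  0 0 0 3
  0 0 0 0
After step 3: ants at (2,3),(1,0)
  0 0 0 0
  2 0 0 0
  0 0 0 4
  0 0 0 0

0 0 0 0
2 0 0 0
0 0 0 4
0 0 0 0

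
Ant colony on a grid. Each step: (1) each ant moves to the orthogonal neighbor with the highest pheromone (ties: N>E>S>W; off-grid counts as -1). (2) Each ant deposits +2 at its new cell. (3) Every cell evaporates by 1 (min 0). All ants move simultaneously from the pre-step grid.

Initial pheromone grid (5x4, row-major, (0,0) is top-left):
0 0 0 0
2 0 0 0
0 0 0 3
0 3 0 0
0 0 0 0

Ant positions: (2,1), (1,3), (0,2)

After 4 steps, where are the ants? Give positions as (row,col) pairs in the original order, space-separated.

Step 1: ant0:(2,1)->S->(3,1) | ant1:(1,3)->S->(2,3) | ant2:(0,2)->E->(0,3)
  grid max=4 at (2,3)
Step 2: ant0:(3,1)->N->(2,1) | ant1:(2,3)->N->(1,3) | ant2:(0,3)->S->(1,3)
  grid max=3 at (1,3)
Step 3: ant0:(2,1)->S->(3,1) | ant1:(1,3)->S->(2,3) | ant2:(1,3)->S->(2,3)
  grid max=6 at (2,3)
Step 4: ant0:(3,1)->N->(2,1) | ant1:(2,3)->N->(1,3) | ant2:(2,3)->N->(1,3)
  grid max=5 at (1,3)

(2,1) (1,3) (1,3)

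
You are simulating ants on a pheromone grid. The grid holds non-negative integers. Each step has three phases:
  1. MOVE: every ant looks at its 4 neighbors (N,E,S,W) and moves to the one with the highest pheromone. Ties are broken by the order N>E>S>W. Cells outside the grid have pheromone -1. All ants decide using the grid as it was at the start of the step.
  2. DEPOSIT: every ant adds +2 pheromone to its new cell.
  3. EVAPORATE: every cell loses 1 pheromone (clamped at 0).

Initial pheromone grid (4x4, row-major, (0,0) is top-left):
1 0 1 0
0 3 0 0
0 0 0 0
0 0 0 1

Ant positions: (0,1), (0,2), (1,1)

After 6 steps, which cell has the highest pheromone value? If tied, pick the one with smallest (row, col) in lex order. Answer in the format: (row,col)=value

Step 1: ant0:(0,1)->S->(1,1) | ant1:(0,2)->E->(0,3) | ant2:(1,1)->N->(0,1)
  grid max=4 at (1,1)
Step 2: ant0:(1,1)->N->(0,1) | ant1:(0,3)->S->(1,3) | ant2:(0,1)->S->(1,1)
  grid max=5 at (1,1)
Step 3: ant0:(0,1)->S->(1,1) | ant1:(1,3)->N->(0,3) | ant2:(1,1)->N->(0,1)
  grid max=6 at (1,1)
Step 4: ant0:(1,1)->N->(0,1) | ant1:(0,3)->S->(1,3) | ant2:(0,1)->S->(1,1)
  grid max=7 at (1,1)
Step 5: ant0:(0,1)->S->(1,1) | ant1:(1,3)->N->(0,3) | ant2:(1,1)->N->(0,1)
  grid max=8 at (1,1)
Step 6: ant0:(1,1)->N->(0,1) | ant1:(0,3)->S->(1,3) | ant2:(0,1)->S->(1,1)
  grid max=9 at (1,1)
Final grid:
  0 6 0 0
  0 9 0 1
  0 0 0 0
  0 0 0 0
Max pheromone 9 at (1,1)

Answer: (1,1)=9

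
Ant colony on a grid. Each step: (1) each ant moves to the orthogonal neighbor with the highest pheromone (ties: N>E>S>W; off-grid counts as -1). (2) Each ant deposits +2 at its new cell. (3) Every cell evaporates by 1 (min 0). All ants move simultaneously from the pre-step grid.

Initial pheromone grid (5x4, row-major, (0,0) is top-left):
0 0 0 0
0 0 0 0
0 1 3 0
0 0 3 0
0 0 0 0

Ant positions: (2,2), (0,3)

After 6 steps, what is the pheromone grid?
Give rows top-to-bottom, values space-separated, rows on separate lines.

After step 1: ants at (3,2),(1,3)
  0 0 0 0
  0 0 0 1
  0 0 2 0
  0 0 4 0
  0 0 0 0
After step 2: ants at (2,2),(0,3)
  0 0 0 1
  0 0 0 0
  0 0 3 0
  0 0 3 0
  0 0 0 0
After step 3: ants at (3,2),(1,3)
  0 0 0 0
  0 0 0 1
  0 0 2 0
  0 0 4 0
  0 0 0 0
After step 4: ants at (2,2),(0,3)
  0 0 0 1
  0 0 0 0
  0 0 3 0
  0 0 3 0
  0 0 0 0
After step 5: ants at (3,2),(1,3)
  0 0 0 0
  0 0 0 1
  0 0 2 0
  0 0 4 0
  0 0 0 0
After step 6: ants at (2,2),(0,3)
  0 0 0 1
  0 0 0 0
  0 0 3 0
  0 0 3 0
  0 0 0 0

0 0 0 1
0 0 0 0
0 0 3 0
0 0 3 0
0 0 0 0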